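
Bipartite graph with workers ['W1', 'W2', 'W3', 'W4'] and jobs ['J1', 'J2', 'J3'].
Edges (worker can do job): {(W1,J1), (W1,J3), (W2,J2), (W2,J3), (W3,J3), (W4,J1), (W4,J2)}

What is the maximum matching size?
Maximum matching size = 3

Maximum matching: {(W2,J2), (W3,J3), (W4,J1)}
Size: 3

This assigns 3 workers to 3 distinct jobs.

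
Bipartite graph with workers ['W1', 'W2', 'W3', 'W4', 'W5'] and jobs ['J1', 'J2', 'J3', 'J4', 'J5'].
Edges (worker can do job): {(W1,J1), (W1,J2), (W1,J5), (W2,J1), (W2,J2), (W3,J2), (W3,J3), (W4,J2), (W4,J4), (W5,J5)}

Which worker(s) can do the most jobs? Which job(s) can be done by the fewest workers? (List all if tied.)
Most versatile: W1 (3 jobs); Least covered: J3, J4 (1 workers)

Worker degrees (jobs they can do): W1:3, W2:2, W3:2, W4:2, W5:1
Job degrees (workers who can do it): J1:2, J2:4, J3:1, J4:1, J5:2

Maximum worker degree is 3, achieved by: W1
Minimum job degree is 1, achieved by: J3, J4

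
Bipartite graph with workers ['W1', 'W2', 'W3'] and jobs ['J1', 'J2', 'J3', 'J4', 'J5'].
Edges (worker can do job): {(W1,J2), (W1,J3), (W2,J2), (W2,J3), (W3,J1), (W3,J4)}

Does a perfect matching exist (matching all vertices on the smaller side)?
Yes, perfect matching exists (size 3)

Perfect matching: {(W1,J2), (W2,J3), (W3,J4)}
All 3 vertices on the smaller side are matched.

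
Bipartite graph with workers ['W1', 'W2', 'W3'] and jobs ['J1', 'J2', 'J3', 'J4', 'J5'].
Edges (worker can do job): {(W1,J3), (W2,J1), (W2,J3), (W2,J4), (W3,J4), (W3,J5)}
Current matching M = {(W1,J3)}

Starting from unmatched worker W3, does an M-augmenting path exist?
Yes: W3 → J5

An M-augmenting path alternates non-matching / matching edges, starting and ending at unmatched vertices.
Path: W3 → J5
(J5 is unmatched in M, so the path is augmenting.)
Flipping edges along this path would increase |M| from 1 to 2.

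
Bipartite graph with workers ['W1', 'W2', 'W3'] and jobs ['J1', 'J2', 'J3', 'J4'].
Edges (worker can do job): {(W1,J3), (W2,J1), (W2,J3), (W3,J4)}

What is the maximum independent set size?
Maximum independent set = 4

By König's theorem:
- Min vertex cover = Max matching = 3
- Max independent set = Total vertices - Min vertex cover
- Max independent set = 7 - 3 = 4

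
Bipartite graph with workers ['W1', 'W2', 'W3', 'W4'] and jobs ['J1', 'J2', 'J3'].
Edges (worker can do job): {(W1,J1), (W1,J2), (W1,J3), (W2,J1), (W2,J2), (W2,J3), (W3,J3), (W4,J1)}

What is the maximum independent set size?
Maximum independent set = 4

By König's theorem:
- Min vertex cover = Max matching = 3
- Max independent set = Total vertices - Min vertex cover
- Max independent set = 7 - 3 = 4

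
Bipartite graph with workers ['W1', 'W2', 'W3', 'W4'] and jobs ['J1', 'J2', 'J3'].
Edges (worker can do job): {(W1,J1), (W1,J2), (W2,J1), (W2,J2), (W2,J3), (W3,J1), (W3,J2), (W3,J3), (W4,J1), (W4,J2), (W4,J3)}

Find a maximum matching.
Matching: {(W1,J2), (W3,J3), (W4,J1)}

Maximum matching (size 3):
  W1 → J2
  W3 → J3
  W4 → J1

Each worker is assigned to at most one job, and each job to at most one worker.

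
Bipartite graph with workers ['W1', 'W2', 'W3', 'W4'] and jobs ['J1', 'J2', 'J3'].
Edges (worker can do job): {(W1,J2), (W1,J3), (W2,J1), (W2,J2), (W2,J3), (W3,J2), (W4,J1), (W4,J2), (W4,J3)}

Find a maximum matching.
Matching: {(W1,J3), (W2,J1), (W4,J2)}

Maximum matching (size 3):
  W1 → J3
  W2 → J1
  W4 → J2

Each worker is assigned to at most one job, and each job to at most one worker.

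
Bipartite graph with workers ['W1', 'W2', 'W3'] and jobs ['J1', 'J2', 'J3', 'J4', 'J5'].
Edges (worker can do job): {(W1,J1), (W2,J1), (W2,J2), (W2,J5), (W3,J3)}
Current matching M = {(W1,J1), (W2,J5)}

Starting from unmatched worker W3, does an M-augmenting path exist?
Yes: W3 → J3

An M-augmenting path alternates non-matching / matching edges, starting and ending at unmatched vertices.
Path: W3 → J3
(J3 is unmatched in M, so the path is augmenting.)
Flipping edges along this path would increase |M| from 2 to 3.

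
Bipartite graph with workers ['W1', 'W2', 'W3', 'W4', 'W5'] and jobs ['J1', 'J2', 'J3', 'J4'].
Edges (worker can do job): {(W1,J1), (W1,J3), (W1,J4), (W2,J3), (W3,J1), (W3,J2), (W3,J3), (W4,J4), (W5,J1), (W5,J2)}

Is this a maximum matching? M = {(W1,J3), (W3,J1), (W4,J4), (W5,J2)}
Yes, size 4 is maximum

Proposed matching has size 4.
Maximum matching size for this graph: 4.

This is a maximum matching.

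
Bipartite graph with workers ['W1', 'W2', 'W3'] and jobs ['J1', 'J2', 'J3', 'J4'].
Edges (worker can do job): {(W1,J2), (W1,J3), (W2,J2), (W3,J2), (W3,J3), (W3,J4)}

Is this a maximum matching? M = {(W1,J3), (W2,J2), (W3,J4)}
Yes, size 3 is maximum

Proposed matching has size 3.
Maximum matching size for this graph: 3.

This is a maximum matching.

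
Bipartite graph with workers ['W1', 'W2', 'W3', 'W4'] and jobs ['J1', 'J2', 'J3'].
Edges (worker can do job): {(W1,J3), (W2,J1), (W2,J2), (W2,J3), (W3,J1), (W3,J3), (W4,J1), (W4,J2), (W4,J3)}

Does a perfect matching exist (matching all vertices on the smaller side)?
Yes, perfect matching exists (size 3)

Perfect matching: {(W2,J2), (W3,J1), (W4,J3)}
All 3 vertices on the smaller side are matched.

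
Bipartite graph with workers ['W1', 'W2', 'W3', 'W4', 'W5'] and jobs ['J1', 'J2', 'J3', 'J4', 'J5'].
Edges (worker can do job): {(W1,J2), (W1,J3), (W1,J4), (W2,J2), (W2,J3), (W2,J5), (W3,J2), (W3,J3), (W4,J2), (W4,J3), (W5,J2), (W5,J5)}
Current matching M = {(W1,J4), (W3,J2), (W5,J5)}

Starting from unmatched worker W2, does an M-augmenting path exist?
Yes: W2 → J5 → W5 → J2 → W3 → J3

An M-augmenting path alternates non-matching / matching edges, starting and ending at unmatched vertices.
Path: W2 → J5 → W5 → J2 → W3 → J3
(J3 is unmatched in M, so the path is augmenting.)
Flipping edges along this path would increase |M| from 3 to 4.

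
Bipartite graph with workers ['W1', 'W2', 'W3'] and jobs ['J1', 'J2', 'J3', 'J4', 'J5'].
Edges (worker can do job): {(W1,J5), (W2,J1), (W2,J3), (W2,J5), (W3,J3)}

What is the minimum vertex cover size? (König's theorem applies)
Minimum vertex cover size = 3

By König's theorem: in bipartite graphs,
min vertex cover = max matching = 3

Maximum matching has size 3, so minimum vertex cover also has size 3.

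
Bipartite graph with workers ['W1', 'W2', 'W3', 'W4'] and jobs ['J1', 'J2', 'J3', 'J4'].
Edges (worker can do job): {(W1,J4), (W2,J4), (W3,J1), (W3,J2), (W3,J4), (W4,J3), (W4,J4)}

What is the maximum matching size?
Maximum matching size = 3

Maximum matching: {(W1,J4), (W3,J1), (W4,J3)}
Size: 3

This assigns 3 workers to 3 distinct jobs.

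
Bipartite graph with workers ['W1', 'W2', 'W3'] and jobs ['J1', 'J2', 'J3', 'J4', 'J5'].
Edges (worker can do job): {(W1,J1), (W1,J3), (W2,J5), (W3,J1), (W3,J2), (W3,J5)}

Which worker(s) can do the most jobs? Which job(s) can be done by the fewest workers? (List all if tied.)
Most versatile: W3 (3 jobs); Least covered: J4 (0 workers)

Worker degrees (jobs they can do): W1:2, W2:1, W3:3
Job degrees (workers who can do it): J1:2, J2:1, J3:1, J4:0, J5:2

Maximum worker degree is 3, achieved by: W3
Minimum job degree is 0, achieved by: J4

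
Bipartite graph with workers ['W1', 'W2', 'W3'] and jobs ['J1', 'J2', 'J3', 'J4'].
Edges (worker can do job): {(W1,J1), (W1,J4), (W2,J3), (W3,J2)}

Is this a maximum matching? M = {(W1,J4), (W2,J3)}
No, size 2 is not maximum

Proposed matching has size 2.
Maximum matching size for this graph: 3.

This is NOT maximum - can be improved to size 3.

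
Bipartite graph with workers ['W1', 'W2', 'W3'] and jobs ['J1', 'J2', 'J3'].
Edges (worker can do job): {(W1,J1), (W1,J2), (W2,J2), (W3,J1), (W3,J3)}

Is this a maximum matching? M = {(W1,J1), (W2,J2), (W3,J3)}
Yes, size 3 is maximum

Proposed matching has size 3.
Maximum matching size for this graph: 3.

This is a maximum matching.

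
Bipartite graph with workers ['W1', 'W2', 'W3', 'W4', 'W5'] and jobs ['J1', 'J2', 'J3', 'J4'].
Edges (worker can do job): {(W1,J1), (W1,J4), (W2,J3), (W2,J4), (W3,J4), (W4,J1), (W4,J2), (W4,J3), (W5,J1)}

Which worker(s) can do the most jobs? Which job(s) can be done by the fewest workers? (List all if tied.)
Most versatile: W4 (3 jobs); Least covered: J2 (1 workers)

Worker degrees (jobs they can do): W1:2, W2:2, W3:1, W4:3, W5:1
Job degrees (workers who can do it): J1:3, J2:1, J3:2, J4:3

Maximum worker degree is 3, achieved by: W4
Minimum job degree is 1, achieved by: J2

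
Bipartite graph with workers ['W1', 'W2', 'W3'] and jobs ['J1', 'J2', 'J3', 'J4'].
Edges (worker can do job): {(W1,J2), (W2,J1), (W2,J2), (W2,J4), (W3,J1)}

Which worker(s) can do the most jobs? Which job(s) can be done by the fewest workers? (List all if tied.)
Most versatile: W2 (3 jobs); Least covered: J3 (0 workers)

Worker degrees (jobs they can do): W1:1, W2:3, W3:1
Job degrees (workers who can do it): J1:2, J2:2, J3:0, J4:1

Maximum worker degree is 3, achieved by: W2
Minimum job degree is 0, achieved by: J3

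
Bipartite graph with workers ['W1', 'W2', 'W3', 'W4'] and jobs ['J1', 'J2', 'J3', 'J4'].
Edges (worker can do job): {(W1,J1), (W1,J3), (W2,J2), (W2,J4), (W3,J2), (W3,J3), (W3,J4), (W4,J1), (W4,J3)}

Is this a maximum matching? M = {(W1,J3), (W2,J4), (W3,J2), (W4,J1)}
Yes, size 4 is maximum

Proposed matching has size 4.
Maximum matching size for this graph: 4.

This is a maximum matching.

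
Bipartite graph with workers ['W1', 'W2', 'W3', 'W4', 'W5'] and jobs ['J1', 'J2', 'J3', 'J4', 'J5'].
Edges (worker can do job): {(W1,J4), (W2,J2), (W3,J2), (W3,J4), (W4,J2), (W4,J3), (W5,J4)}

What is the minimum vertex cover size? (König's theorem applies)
Minimum vertex cover size = 3

By König's theorem: in bipartite graphs,
min vertex cover = max matching = 3

Maximum matching has size 3, so minimum vertex cover also has size 3.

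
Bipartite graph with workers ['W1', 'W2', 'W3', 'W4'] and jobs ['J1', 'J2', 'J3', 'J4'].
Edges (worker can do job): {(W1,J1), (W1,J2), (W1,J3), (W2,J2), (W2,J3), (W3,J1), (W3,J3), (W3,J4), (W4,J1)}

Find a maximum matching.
Matching: {(W1,J2), (W2,J3), (W3,J4), (W4,J1)}

Maximum matching (size 4):
  W1 → J2
  W2 → J3
  W3 → J4
  W4 → J1

Each worker is assigned to at most one job, and each job to at most one worker.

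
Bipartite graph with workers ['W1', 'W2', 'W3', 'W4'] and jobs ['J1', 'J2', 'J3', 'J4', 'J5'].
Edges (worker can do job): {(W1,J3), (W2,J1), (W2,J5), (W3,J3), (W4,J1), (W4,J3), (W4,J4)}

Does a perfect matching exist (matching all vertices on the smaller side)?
No, maximum matching has size 3 < 4

Maximum matching has size 3, need 4 for perfect matching.
Unmatched workers: ['W1']
Unmatched jobs: ['J2', 'J4']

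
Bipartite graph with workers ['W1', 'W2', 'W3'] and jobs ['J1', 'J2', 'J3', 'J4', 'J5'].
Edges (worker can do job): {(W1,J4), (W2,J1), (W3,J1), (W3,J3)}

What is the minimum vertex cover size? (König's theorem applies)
Minimum vertex cover size = 3

By König's theorem: in bipartite graphs,
min vertex cover = max matching = 3

Maximum matching has size 3, so minimum vertex cover also has size 3.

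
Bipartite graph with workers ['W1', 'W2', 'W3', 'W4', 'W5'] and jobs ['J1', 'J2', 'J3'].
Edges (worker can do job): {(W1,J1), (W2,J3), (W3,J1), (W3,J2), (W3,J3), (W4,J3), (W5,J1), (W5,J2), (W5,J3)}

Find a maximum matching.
Matching: {(W1,J1), (W3,J3), (W5,J2)}

Maximum matching (size 3):
  W1 → J1
  W3 → J3
  W5 → J2

Each worker is assigned to at most one job, and each job to at most one worker.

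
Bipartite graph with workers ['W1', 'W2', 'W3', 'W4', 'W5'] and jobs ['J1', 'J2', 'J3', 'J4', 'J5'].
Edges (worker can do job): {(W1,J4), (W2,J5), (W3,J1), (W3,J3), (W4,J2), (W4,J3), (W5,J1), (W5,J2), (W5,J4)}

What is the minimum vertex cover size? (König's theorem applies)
Minimum vertex cover size = 5

By König's theorem: in bipartite graphs,
min vertex cover = max matching = 5

Maximum matching has size 5, so minimum vertex cover also has size 5.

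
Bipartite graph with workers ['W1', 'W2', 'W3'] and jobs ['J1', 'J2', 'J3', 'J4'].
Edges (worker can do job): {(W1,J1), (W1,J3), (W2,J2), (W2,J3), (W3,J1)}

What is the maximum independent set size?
Maximum independent set = 4

By König's theorem:
- Min vertex cover = Max matching = 3
- Max independent set = Total vertices - Min vertex cover
- Max independent set = 7 - 3 = 4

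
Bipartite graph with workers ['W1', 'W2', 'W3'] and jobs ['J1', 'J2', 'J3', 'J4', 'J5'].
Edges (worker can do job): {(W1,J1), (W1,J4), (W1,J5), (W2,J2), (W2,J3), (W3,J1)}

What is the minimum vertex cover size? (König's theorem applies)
Minimum vertex cover size = 3

By König's theorem: in bipartite graphs,
min vertex cover = max matching = 3

Maximum matching has size 3, so minimum vertex cover also has size 3.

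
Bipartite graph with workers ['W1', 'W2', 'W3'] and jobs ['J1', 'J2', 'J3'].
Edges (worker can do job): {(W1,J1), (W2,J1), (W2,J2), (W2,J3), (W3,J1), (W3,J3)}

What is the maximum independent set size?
Maximum independent set = 3

By König's theorem:
- Min vertex cover = Max matching = 3
- Max independent set = Total vertices - Min vertex cover
- Max independent set = 6 - 3 = 3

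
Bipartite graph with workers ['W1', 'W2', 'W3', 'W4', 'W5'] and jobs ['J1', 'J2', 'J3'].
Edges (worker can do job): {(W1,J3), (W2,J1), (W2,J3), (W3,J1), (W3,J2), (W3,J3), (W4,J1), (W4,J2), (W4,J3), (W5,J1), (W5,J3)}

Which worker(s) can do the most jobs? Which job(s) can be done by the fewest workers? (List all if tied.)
Most versatile: W3, W4 (3 jobs); Least covered: J2 (2 workers)

Worker degrees (jobs they can do): W1:1, W2:2, W3:3, W4:3, W5:2
Job degrees (workers who can do it): J1:4, J2:2, J3:5

Maximum worker degree is 3, achieved by: W3, W4
Minimum job degree is 2, achieved by: J2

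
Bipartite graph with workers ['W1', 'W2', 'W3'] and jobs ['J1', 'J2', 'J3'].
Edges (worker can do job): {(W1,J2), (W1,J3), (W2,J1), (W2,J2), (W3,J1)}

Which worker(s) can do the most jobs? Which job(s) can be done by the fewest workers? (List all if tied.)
Most versatile: W1, W2 (2 jobs); Least covered: J3 (1 workers)

Worker degrees (jobs they can do): W1:2, W2:2, W3:1
Job degrees (workers who can do it): J1:2, J2:2, J3:1

Maximum worker degree is 2, achieved by: W1, W2
Minimum job degree is 1, achieved by: J3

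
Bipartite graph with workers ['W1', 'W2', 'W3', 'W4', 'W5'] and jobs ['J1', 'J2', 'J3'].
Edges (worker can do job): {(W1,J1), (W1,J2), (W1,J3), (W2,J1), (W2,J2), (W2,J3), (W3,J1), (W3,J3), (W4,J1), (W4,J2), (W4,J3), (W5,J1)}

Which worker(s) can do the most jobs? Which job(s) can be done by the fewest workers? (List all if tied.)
Most versatile: W1, W2, W4 (3 jobs); Least covered: J2 (3 workers)

Worker degrees (jobs they can do): W1:3, W2:3, W3:2, W4:3, W5:1
Job degrees (workers who can do it): J1:5, J2:3, J3:4

Maximum worker degree is 3, achieved by: W1, W2, W4
Minimum job degree is 3, achieved by: J2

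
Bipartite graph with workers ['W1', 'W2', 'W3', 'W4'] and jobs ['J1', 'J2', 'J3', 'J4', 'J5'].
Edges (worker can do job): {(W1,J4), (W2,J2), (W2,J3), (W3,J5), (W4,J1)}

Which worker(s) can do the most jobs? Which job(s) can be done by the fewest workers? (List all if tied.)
Most versatile: W2 (2 jobs); Least covered: J1, J2, J3, J4, J5 (1 workers)

Worker degrees (jobs they can do): W1:1, W2:2, W3:1, W4:1
Job degrees (workers who can do it): J1:1, J2:1, J3:1, J4:1, J5:1

Maximum worker degree is 2, achieved by: W2
Minimum job degree is 1, achieved by: J1, J2, J3, J4, J5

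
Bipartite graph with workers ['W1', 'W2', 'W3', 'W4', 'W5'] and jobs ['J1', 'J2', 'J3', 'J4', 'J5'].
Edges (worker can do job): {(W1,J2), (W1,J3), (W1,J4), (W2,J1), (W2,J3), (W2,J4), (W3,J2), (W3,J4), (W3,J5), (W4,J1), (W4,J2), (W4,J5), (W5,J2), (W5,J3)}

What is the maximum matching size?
Maximum matching size = 5

Maximum matching: {(W1,J2), (W2,J1), (W3,J4), (W4,J5), (W5,J3)}
Size: 5

This assigns 5 workers to 5 distinct jobs.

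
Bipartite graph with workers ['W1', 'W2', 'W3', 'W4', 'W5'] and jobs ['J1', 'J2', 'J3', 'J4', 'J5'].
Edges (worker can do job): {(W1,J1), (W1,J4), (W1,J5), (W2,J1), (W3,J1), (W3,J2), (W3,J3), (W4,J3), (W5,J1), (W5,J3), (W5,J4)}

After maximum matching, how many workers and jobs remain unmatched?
Unmatched: 0 workers, 0 jobs

Maximum matching size: 5
Workers: 5 total, 5 matched, 0 unmatched
Jobs: 5 total, 5 matched, 0 unmatched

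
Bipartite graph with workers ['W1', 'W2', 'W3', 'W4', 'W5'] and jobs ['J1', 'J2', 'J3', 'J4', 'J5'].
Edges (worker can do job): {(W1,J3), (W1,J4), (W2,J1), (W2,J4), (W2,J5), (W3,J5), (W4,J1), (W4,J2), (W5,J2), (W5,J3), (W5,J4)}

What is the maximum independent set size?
Maximum independent set = 5

By König's theorem:
- Min vertex cover = Max matching = 5
- Max independent set = Total vertices - Min vertex cover
- Max independent set = 10 - 5 = 5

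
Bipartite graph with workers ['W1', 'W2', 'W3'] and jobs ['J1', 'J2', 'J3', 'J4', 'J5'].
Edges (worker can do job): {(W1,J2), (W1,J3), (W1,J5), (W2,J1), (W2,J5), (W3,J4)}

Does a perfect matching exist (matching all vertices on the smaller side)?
Yes, perfect matching exists (size 3)

Perfect matching: {(W1,J3), (W2,J5), (W3,J4)}
All 3 vertices on the smaller side are matched.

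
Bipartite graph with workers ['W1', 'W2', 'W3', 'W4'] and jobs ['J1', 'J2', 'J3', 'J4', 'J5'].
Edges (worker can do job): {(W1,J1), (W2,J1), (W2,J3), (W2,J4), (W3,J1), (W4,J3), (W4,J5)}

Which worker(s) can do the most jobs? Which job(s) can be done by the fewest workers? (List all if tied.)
Most versatile: W2 (3 jobs); Least covered: J2 (0 workers)

Worker degrees (jobs they can do): W1:1, W2:3, W3:1, W4:2
Job degrees (workers who can do it): J1:3, J2:0, J3:2, J4:1, J5:1

Maximum worker degree is 3, achieved by: W2
Minimum job degree is 0, achieved by: J2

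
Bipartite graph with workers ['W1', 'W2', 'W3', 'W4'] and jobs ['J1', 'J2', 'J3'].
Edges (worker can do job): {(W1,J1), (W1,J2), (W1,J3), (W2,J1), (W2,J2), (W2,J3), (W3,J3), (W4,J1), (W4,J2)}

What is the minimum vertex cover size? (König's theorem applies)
Minimum vertex cover size = 3

By König's theorem: in bipartite graphs,
min vertex cover = max matching = 3

Maximum matching has size 3, so minimum vertex cover also has size 3.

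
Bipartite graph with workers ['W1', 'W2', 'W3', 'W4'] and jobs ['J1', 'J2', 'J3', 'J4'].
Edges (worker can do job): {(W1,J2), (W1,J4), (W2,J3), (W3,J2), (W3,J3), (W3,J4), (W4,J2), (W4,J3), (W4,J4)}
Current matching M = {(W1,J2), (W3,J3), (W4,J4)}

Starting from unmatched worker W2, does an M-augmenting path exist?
No augmenting path from W2

Alternating search from W2 reaches jobs: {J2, J3, J4}.
Every reachable job is already matched in M, and following those matched edges back to workers exposes no further unvisited jobs.
No M-augmenting path from W2 exists.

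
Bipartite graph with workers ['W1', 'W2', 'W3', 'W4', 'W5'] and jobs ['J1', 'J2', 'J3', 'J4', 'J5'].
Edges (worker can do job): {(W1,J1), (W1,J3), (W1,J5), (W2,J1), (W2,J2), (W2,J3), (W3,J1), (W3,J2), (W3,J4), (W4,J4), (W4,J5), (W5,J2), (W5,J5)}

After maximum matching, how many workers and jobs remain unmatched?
Unmatched: 0 workers, 0 jobs

Maximum matching size: 5
Workers: 5 total, 5 matched, 0 unmatched
Jobs: 5 total, 5 matched, 0 unmatched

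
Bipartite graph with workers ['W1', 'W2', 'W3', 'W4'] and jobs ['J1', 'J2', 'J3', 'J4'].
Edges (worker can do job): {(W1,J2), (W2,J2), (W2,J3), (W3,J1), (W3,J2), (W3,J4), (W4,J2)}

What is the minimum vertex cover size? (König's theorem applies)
Minimum vertex cover size = 3

By König's theorem: in bipartite graphs,
min vertex cover = max matching = 3

Maximum matching has size 3, so minimum vertex cover also has size 3.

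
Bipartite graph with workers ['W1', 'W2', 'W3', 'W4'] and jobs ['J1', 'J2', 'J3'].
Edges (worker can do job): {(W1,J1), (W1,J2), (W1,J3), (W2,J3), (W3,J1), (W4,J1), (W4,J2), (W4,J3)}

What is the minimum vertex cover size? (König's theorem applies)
Minimum vertex cover size = 3

By König's theorem: in bipartite graphs,
min vertex cover = max matching = 3

Maximum matching has size 3, so minimum vertex cover also has size 3.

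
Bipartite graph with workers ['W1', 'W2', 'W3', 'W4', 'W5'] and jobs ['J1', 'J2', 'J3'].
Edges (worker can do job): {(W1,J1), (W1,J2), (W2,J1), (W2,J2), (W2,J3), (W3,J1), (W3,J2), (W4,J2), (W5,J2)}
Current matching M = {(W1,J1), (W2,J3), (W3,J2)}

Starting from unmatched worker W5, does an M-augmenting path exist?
No augmenting path from W5

Alternating search from W5 reaches jobs: {J1, J2}.
Every reachable job is already matched in M, and following those matched edges back to workers exposes no further unvisited jobs.
No M-augmenting path from W5 exists.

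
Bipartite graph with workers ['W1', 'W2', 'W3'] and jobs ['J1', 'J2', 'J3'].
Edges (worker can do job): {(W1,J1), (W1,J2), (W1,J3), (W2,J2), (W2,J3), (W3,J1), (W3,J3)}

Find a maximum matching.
Matching: {(W1,J1), (W2,J2), (W3,J3)}

Maximum matching (size 3):
  W1 → J1
  W2 → J2
  W3 → J3

Each worker is assigned to at most one job, and each job to at most one worker.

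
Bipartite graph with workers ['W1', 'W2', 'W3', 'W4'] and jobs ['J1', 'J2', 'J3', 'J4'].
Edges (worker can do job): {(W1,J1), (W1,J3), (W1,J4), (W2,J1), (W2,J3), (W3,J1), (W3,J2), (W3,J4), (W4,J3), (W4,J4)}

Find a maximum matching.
Matching: {(W1,J4), (W2,J1), (W3,J2), (W4,J3)}

Maximum matching (size 4):
  W1 → J4
  W2 → J1
  W3 → J2
  W4 → J3

Each worker is assigned to at most one job, and each job to at most one worker.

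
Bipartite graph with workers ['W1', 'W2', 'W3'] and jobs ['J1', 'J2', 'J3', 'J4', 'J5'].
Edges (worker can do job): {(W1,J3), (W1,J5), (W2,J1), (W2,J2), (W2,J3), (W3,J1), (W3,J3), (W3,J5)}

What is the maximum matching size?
Maximum matching size = 3

Maximum matching: {(W1,J3), (W2,J2), (W3,J5)}
Size: 3

This assigns 3 workers to 3 distinct jobs.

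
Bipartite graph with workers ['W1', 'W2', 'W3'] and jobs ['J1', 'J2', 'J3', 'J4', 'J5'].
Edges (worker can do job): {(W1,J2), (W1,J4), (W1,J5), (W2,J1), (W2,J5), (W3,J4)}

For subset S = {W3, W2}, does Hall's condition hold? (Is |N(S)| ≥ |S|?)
Yes: |N(S)| = 3, |S| = 2

Subset S = {W3, W2}
Neighbors N(S) = {J1, J4, J5}

|N(S)| = 3, |S| = 2
Hall's condition: |N(S)| ≥ |S| is satisfied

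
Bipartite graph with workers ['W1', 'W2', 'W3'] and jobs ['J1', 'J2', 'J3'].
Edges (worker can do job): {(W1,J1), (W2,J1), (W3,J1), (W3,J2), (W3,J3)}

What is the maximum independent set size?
Maximum independent set = 4

By König's theorem:
- Min vertex cover = Max matching = 2
- Max independent set = Total vertices - Min vertex cover
- Max independent set = 6 - 2 = 4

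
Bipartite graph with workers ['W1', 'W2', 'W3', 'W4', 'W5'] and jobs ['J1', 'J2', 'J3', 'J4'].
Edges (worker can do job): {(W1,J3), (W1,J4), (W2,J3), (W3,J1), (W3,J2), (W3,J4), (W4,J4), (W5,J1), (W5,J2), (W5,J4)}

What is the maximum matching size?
Maximum matching size = 4

Maximum matching: {(W1,J3), (W3,J1), (W4,J4), (W5,J2)}
Size: 4

This assigns 4 workers to 4 distinct jobs.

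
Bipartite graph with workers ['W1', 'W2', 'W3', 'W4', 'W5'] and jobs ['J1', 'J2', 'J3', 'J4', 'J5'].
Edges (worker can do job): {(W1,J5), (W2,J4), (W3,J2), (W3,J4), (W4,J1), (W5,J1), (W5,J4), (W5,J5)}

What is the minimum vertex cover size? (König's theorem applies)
Minimum vertex cover size = 4

By König's theorem: in bipartite graphs,
min vertex cover = max matching = 4

Maximum matching has size 4, so minimum vertex cover also has size 4.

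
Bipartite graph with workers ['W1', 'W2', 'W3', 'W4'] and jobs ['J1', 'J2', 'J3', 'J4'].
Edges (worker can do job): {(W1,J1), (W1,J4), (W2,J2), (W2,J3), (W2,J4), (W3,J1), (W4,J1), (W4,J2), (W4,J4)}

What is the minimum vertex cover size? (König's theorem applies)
Minimum vertex cover size = 4

By König's theorem: in bipartite graphs,
min vertex cover = max matching = 4

Maximum matching has size 4, so minimum vertex cover also has size 4.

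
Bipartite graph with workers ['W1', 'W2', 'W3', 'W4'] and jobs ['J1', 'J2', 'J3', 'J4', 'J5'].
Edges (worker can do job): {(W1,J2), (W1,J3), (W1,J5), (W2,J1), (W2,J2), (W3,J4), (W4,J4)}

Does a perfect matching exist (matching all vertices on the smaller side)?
No, maximum matching has size 3 < 4

Maximum matching has size 3, need 4 for perfect matching.
Unmatched workers: ['W3']
Unmatched jobs: ['J3', 'J5']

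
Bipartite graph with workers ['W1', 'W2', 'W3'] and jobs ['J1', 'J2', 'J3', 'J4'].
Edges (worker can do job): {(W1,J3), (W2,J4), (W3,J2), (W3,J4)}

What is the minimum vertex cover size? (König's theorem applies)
Minimum vertex cover size = 3

By König's theorem: in bipartite graphs,
min vertex cover = max matching = 3

Maximum matching has size 3, so minimum vertex cover also has size 3.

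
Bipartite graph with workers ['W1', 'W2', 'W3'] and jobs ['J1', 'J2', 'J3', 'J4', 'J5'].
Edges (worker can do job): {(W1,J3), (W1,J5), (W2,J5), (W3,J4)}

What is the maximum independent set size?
Maximum independent set = 5

By König's theorem:
- Min vertex cover = Max matching = 3
- Max independent set = Total vertices - Min vertex cover
- Max independent set = 8 - 3 = 5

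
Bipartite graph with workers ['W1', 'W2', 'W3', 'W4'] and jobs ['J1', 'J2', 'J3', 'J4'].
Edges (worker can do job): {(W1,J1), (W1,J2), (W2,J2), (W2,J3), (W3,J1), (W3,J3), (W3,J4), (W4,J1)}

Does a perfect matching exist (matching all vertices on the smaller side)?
Yes, perfect matching exists (size 4)

Perfect matching: {(W1,J2), (W2,J3), (W3,J4), (W4,J1)}
All 4 vertices on the smaller side are matched.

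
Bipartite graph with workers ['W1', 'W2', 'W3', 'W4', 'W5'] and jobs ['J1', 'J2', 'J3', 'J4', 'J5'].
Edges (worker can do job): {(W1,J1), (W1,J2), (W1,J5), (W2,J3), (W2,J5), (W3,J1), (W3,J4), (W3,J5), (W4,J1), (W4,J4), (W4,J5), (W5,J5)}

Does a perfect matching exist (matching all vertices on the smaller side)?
Yes, perfect matching exists (size 5)

Perfect matching: {(W1,J2), (W2,J3), (W3,J4), (W4,J1), (W5,J5)}
All 5 vertices on the smaller side are matched.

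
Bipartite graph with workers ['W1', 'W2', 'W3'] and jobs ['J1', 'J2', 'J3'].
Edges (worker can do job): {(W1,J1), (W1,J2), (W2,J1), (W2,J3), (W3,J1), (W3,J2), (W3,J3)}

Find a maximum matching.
Matching: {(W1,J1), (W2,J3), (W3,J2)}

Maximum matching (size 3):
  W1 → J1
  W2 → J3
  W3 → J2

Each worker is assigned to at most one job, and each job to at most one worker.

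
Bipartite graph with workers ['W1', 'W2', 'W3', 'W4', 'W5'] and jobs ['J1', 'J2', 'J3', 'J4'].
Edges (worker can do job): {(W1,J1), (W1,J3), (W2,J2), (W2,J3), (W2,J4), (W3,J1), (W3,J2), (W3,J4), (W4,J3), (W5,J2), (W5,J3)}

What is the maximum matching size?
Maximum matching size = 4

Maximum matching: {(W1,J1), (W2,J4), (W3,J2), (W5,J3)}
Size: 4

This assigns 4 workers to 4 distinct jobs.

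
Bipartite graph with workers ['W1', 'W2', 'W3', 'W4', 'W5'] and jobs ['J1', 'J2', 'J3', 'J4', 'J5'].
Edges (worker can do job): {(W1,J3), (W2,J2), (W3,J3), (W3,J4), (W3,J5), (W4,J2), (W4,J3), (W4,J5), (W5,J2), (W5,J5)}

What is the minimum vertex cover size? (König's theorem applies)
Minimum vertex cover size = 4

By König's theorem: in bipartite graphs,
min vertex cover = max matching = 4

Maximum matching has size 4, so minimum vertex cover also has size 4.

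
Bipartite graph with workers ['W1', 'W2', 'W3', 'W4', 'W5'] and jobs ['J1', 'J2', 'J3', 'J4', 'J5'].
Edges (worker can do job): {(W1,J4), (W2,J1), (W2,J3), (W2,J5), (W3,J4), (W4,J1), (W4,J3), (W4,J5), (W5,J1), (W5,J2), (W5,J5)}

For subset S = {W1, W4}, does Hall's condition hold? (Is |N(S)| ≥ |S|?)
Yes: |N(S)| = 4, |S| = 2

Subset S = {W1, W4}
Neighbors N(S) = {J1, J3, J4, J5}

|N(S)| = 4, |S| = 2
Hall's condition: |N(S)| ≥ |S| is satisfied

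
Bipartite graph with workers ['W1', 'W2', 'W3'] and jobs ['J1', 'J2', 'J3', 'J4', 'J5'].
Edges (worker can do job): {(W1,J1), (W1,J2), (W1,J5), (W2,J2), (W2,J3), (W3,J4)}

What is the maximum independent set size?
Maximum independent set = 5

By König's theorem:
- Min vertex cover = Max matching = 3
- Max independent set = Total vertices - Min vertex cover
- Max independent set = 8 - 3 = 5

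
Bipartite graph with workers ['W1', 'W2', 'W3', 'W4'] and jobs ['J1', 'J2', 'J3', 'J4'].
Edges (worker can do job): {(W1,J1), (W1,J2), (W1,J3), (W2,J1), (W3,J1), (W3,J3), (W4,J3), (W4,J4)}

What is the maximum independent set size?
Maximum independent set = 4

By König's theorem:
- Min vertex cover = Max matching = 4
- Max independent set = Total vertices - Min vertex cover
- Max independent set = 8 - 4 = 4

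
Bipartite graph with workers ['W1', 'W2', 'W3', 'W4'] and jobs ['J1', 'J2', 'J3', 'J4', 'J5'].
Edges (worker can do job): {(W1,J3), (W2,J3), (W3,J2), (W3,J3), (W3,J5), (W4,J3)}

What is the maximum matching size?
Maximum matching size = 2

Maximum matching: {(W3,J2), (W4,J3)}
Size: 2

This assigns 2 workers to 2 distinct jobs.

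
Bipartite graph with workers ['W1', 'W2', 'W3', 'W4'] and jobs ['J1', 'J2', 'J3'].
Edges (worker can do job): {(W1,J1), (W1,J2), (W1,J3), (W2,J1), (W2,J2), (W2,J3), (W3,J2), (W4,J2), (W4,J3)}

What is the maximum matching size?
Maximum matching size = 3

Maximum matching: {(W1,J1), (W3,J2), (W4,J3)}
Size: 3

This assigns 3 workers to 3 distinct jobs.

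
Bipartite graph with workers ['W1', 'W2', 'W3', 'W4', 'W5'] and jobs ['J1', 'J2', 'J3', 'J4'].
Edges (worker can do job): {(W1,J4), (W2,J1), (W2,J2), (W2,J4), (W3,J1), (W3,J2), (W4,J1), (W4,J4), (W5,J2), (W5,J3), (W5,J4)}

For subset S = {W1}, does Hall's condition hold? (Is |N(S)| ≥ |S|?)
Yes: |N(S)| = 1, |S| = 1

Subset S = {W1}
Neighbors N(S) = {J4}

|N(S)| = 1, |S| = 1
Hall's condition: |N(S)| ≥ |S| is satisfied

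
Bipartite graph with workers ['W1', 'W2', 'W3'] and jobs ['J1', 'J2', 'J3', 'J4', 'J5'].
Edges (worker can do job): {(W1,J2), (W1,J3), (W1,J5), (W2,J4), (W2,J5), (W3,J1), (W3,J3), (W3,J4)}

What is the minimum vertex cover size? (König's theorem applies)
Minimum vertex cover size = 3

By König's theorem: in bipartite graphs,
min vertex cover = max matching = 3

Maximum matching has size 3, so minimum vertex cover also has size 3.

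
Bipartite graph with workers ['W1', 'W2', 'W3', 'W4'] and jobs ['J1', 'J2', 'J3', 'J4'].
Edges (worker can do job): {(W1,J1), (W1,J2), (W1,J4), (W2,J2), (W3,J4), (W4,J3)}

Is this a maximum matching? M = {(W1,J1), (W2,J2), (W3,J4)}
No, size 3 is not maximum

Proposed matching has size 3.
Maximum matching size for this graph: 4.

This is NOT maximum - can be improved to size 4.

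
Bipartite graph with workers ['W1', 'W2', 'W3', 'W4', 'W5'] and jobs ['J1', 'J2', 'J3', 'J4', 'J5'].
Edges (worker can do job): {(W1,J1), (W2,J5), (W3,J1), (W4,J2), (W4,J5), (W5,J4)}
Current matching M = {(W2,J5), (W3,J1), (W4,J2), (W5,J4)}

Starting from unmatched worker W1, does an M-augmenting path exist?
No augmenting path from W1

Alternating search from W1 reaches jobs: {J1}.
Every reachable job is already matched in M, and following those matched edges back to workers exposes no further unvisited jobs.
No M-augmenting path from W1 exists.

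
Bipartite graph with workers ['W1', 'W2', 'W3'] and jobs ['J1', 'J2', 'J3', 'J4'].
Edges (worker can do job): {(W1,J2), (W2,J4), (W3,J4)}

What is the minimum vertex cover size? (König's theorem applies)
Minimum vertex cover size = 2

By König's theorem: in bipartite graphs,
min vertex cover = max matching = 2

Maximum matching has size 2, so minimum vertex cover also has size 2.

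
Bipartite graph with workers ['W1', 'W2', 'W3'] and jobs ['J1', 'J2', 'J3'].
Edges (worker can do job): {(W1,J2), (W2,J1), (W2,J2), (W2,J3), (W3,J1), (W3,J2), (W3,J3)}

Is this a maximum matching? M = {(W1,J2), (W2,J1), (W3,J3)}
Yes, size 3 is maximum

Proposed matching has size 3.
Maximum matching size for this graph: 3.

This is a maximum matching.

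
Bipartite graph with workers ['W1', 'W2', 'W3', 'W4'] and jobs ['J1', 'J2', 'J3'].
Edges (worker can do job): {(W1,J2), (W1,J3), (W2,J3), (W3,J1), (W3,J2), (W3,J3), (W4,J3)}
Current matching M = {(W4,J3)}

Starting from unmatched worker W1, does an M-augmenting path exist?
Yes: W1 → J2

An M-augmenting path alternates non-matching / matching edges, starting and ending at unmatched vertices.
Path: W1 → J2
(J2 is unmatched in M, so the path is augmenting.)
Flipping edges along this path would increase |M| from 1 to 2.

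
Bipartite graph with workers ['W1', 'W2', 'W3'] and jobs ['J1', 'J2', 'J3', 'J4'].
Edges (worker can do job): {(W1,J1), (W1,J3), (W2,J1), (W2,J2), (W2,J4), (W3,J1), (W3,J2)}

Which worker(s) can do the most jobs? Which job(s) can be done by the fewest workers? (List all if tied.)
Most versatile: W2 (3 jobs); Least covered: J3, J4 (1 workers)

Worker degrees (jobs they can do): W1:2, W2:3, W3:2
Job degrees (workers who can do it): J1:3, J2:2, J3:1, J4:1

Maximum worker degree is 3, achieved by: W2
Minimum job degree is 1, achieved by: J3, J4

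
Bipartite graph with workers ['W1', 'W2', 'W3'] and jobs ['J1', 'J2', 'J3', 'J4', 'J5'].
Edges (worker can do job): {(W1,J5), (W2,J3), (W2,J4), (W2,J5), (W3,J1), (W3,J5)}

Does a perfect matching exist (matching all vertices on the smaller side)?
Yes, perfect matching exists (size 3)

Perfect matching: {(W1,J5), (W2,J3), (W3,J1)}
All 3 vertices on the smaller side are matched.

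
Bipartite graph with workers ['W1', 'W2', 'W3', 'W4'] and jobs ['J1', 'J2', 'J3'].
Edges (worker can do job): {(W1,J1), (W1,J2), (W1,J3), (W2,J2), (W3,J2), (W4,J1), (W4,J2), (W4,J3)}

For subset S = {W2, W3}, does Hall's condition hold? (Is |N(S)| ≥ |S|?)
No: |N(S)| = 1, |S| = 2

Subset S = {W2, W3}
Neighbors N(S) = {J2}

|N(S)| = 1, |S| = 2
Hall's condition: |N(S)| ≥ |S| is NOT satisfied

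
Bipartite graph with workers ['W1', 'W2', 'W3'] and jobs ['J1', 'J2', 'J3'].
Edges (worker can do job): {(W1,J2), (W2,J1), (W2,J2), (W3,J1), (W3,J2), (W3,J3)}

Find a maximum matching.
Matching: {(W1,J2), (W2,J1), (W3,J3)}

Maximum matching (size 3):
  W1 → J2
  W2 → J1
  W3 → J3

Each worker is assigned to at most one job, and each job to at most one worker.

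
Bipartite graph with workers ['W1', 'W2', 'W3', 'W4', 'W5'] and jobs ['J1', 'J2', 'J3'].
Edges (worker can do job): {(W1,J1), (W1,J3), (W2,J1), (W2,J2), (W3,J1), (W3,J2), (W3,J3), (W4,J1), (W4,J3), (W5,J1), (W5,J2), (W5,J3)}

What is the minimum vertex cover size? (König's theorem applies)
Minimum vertex cover size = 3

By König's theorem: in bipartite graphs,
min vertex cover = max matching = 3

Maximum matching has size 3, so minimum vertex cover also has size 3.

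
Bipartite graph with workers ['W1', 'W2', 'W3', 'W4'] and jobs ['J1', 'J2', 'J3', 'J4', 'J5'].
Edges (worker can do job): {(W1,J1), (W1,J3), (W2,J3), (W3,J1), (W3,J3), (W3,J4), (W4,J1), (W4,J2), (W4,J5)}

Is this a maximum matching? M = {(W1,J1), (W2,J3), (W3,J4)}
No, size 3 is not maximum

Proposed matching has size 3.
Maximum matching size for this graph: 4.

This is NOT maximum - can be improved to size 4.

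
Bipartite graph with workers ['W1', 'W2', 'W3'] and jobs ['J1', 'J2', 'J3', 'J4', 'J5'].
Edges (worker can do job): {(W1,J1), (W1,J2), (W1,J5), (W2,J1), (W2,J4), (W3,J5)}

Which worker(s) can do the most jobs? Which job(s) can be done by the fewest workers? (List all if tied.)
Most versatile: W1 (3 jobs); Least covered: J3 (0 workers)

Worker degrees (jobs they can do): W1:3, W2:2, W3:1
Job degrees (workers who can do it): J1:2, J2:1, J3:0, J4:1, J5:2

Maximum worker degree is 3, achieved by: W1
Minimum job degree is 0, achieved by: J3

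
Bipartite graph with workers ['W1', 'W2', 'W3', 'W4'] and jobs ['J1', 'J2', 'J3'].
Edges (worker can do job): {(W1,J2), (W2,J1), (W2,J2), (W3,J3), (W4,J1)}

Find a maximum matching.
Matching: {(W1,J2), (W3,J3), (W4,J1)}

Maximum matching (size 3):
  W1 → J2
  W3 → J3
  W4 → J1

Each worker is assigned to at most one job, and each job to at most one worker.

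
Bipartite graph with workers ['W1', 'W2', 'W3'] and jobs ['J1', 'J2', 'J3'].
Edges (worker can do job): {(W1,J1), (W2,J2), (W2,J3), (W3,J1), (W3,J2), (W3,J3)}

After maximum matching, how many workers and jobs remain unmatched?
Unmatched: 0 workers, 0 jobs

Maximum matching size: 3
Workers: 3 total, 3 matched, 0 unmatched
Jobs: 3 total, 3 matched, 0 unmatched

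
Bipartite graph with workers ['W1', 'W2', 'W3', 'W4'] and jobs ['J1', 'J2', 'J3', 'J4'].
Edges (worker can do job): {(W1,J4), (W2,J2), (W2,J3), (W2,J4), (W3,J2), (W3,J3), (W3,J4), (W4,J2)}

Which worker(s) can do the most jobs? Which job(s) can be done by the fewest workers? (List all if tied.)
Most versatile: W2, W3 (3 jobs); Least covered: J1 (0 workers)

Worker degrees (jobs they can do): W1:1, W2:3, W3:3, W4:1
Job degrees (workers who can do it): J1:0, J2:3, J3:2, J4:3

Maximum worker degree is 3, achieved by: W2, W3
Minimum job degree is 0, achieved by: J1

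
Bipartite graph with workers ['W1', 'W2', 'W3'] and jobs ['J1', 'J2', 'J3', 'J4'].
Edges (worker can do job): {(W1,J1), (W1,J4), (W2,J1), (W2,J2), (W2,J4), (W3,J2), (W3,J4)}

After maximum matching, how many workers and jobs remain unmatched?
Unmatched: 0 workers, 1 jobs

Maximum matching size: 3
Workers: 3 total, 3 matched, 0 unmatched
Jobs: 4 total, 3 matched, 1 unmatched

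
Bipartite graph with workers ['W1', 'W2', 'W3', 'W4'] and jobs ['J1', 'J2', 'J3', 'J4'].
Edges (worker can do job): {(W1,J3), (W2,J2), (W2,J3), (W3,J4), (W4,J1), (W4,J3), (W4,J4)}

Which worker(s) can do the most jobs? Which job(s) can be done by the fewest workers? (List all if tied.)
Most versatile: W4 (3 jobs); Least covered: J1, J2 (1 workers)

Worker degrees (jobs they can do): W1:1, W2:2, W3:1, W4:3
Job degrees (workers who can do it): J1:1, J2:1, J3:3, J4:2

Maximum worker degree is 3, achieved by: W4
Minimum job degree is 1, achieved by: J1, J2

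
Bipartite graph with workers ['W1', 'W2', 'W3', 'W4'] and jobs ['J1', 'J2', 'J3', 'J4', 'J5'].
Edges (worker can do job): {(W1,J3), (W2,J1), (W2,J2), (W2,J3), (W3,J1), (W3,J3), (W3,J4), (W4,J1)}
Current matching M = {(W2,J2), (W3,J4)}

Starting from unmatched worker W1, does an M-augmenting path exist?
Yes: W1 → J3

An M-augmenting path alternates non-matching / matching edges, starting and ending at unmatched vertices.
Path: W1 → J3
(J3 is unmatched in M, so the path is augmenting.)
Flipping edges along this path would increase |M| from 2 to 3.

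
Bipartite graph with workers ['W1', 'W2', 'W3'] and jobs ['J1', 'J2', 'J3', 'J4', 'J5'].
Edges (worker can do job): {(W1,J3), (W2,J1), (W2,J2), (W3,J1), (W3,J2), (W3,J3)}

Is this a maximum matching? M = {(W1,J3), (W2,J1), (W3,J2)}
Yes, size 3 is maximum

Proposed matching has size 3.
Maximum matching size for this graph: 3.

This is a maximum matching.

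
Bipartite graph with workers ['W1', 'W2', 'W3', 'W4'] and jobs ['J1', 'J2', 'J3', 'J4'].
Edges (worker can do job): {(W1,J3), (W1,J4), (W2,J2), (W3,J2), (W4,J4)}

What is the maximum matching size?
Maximum matching size = 3

Maximum matching: {(W1,J3), (W3,J2), (W4,J4)}
Size: 3

This assigns 3 workers to 3 distinct jobs.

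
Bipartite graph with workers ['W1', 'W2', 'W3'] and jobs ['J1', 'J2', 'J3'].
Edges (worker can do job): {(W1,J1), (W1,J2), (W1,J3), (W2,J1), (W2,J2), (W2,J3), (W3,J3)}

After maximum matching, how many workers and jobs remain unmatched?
Unmatched: 0 workers, 0 jobs

Maximum matching size: 3
Workers: 3 total, 3 matched, 0 unmatched
Jobs: 3 total, 3 matched, 0 unmatched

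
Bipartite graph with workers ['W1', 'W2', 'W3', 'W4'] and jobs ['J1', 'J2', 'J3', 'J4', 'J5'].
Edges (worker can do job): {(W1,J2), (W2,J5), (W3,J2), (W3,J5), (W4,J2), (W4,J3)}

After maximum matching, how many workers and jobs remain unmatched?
Unmatched: 1 workers, 2 jobs

Maximum matching size: 3
Workers: 4 total, 3 matched, 1 unmatched
Jobs: 5 total, 3 matched, 2 unmatched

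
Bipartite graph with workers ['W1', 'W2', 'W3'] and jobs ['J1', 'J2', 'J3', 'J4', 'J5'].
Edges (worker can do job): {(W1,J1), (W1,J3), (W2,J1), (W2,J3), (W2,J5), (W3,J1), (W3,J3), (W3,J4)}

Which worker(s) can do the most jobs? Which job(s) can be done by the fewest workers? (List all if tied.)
Most versatile: W2, W3 (3 jobs); Least covered: J2 (0 workers)

Worker degrees (jobs they can do): W1:2, W2:3, W3:3
Job degrees (workers who can do it): J1:3, J2:0, J3:3, J4:1, J5:1

Maximum worker degree is 3, achieved by: W2, W3
Minimum job degree is 0, achieved by: J2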